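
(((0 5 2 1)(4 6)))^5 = (0 5 2 1)(4 6)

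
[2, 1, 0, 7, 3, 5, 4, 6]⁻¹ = [2, 1, 0, 4, 6, 5, 7, 3]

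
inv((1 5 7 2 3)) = (1 3 2 7 5)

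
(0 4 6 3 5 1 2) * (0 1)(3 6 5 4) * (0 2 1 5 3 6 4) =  (0 6 4 3)(2 5)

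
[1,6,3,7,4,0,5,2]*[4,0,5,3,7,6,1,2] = [0,1,3,2,7,4,6,5]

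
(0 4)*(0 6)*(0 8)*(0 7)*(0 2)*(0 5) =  (0 4 6 8 7 2 5)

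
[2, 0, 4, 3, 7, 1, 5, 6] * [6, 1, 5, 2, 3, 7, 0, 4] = [5, 6, 3, 2, 4, 1, 7, 0]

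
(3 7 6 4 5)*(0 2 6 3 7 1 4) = (0 2 6)(1 4 5 7 3)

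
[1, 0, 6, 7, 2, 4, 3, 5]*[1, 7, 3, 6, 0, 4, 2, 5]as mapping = [0→7, 1→1, 2→2, 3→5, 4→3, 5→0, 6→6, 7→4]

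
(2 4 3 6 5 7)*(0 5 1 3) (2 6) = (0 5 7 6 1 3 2 4) 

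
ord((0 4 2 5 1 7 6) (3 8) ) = 14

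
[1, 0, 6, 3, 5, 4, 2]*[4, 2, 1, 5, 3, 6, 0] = [2, 4, 0, 5, 6, 3, 1]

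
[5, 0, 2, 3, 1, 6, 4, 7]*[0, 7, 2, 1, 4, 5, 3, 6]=[5, 0, 2, 1, 7, 3, 4, 6]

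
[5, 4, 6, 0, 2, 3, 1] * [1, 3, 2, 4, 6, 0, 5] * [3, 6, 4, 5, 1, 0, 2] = [3, 2, 0, 6, 4, 1, 5] 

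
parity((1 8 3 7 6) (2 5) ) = odd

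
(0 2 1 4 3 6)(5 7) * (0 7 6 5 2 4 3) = (0 4)(1 3 5 6 7 2)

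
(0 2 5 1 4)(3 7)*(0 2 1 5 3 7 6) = (0 1 4 2 3 6)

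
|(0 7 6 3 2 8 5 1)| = 8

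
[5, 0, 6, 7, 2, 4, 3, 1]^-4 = [6, 2, 1, 5, 7, 3, 0, 4]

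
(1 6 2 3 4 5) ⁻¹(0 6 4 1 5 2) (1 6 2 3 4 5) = (0 2 5 6 1 3) 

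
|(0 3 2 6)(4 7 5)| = 12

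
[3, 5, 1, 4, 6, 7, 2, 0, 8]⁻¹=[7, 2, 6, 0, 3, 1, 4, 5, 8]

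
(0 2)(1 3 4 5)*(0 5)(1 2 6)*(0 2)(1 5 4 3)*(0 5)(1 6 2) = (0 2 4 1 6)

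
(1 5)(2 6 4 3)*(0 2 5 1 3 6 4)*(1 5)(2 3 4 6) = (0 3 1 5 4 2 6)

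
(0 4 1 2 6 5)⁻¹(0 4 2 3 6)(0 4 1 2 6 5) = (1 6 3 5 4)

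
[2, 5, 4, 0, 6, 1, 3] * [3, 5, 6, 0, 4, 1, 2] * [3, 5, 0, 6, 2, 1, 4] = [4, 5, 2, 6, 0, 1, 3]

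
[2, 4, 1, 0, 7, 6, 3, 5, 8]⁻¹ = [3, 2, 0, 6, 1, 7, 5, 4, 8]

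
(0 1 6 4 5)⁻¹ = (0 5 4 6 1)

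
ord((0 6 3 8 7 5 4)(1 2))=14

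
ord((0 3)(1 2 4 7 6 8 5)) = 14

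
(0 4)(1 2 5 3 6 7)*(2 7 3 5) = (0 4)(1 7)(3 6)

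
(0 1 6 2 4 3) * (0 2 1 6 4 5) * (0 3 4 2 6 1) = (0 1 2 5 3 6)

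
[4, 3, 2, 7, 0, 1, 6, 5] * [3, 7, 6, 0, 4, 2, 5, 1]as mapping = [0→4, 1→0, 2→6, 3→1, 4→3, 5→7, 6→5, 7→2]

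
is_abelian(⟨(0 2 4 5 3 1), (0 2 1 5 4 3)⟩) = no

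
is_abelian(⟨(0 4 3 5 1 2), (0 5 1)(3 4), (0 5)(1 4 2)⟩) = no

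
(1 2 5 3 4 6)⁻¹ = (1 6 4 3 5 2)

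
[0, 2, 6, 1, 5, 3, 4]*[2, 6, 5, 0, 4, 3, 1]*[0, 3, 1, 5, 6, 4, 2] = [1, 4, 3, 2, 5, 0, 6]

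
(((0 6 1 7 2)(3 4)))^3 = (0 7 6 2 1)(3 4)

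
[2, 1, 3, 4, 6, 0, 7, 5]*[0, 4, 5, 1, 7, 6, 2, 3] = [5, 4, 1, 7, 2, 0, 3, 6]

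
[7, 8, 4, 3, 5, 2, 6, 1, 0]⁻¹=[8, 7, 5, 3, 2, 4, 6, 0, 1]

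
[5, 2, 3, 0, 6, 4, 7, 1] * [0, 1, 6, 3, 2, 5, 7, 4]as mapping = [0→5, 1→6, 2→3, 3→0, 4→7, 5→2, 6→4, 7→1]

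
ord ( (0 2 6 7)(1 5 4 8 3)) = 20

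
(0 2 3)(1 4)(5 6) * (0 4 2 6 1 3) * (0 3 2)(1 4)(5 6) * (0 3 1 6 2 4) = (0 5)(1 3 6 2)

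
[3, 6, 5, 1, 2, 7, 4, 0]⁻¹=[7, 3, 4, 0, 6, 2, 1, 5]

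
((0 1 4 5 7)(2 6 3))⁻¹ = (0 7 5 4 1)(2 3 6)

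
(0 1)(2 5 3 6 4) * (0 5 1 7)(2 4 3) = (0 7)(1 5 2)(3 6)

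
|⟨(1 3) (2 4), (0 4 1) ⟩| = 60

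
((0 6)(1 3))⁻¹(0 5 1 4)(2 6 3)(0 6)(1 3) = (0 1 2)(3 4 6 5)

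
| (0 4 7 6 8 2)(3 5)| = 6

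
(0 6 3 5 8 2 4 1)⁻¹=(0 1 4 2 8 5 3 6)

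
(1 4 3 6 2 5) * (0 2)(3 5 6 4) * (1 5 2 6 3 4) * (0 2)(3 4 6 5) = (0 5 3 1 6 2 4)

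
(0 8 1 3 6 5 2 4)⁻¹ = (0 4 2 5 6 3 1 8)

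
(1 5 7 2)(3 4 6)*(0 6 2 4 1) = (0 6 3 1 5 7 4 2)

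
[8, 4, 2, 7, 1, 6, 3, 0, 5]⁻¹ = [7, 4, 2, 6, 1, 8, 5, 3, 0]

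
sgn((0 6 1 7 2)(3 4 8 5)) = -1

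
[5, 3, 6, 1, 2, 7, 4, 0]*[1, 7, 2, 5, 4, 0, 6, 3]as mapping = [0→0, 1→5, 2→6, 3→7, 4→2, 5→3, 6→4, 7→1]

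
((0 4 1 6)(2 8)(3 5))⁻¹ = (0 6 1 4)(2 8)(3 5)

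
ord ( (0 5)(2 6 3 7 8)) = 10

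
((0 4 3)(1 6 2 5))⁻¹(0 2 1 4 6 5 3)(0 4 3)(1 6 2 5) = (0 4 5 6 3 2 1)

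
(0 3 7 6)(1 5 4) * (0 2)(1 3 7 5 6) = (0 7 1 6 2)(3 5 4)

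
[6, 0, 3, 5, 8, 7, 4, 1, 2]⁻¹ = [1, 7, 8, 2, 6, 3, 0, 5, 4]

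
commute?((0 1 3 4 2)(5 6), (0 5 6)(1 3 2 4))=no:(0 1 3 4 2)(5 6)*(0 5 6)(1 3 2 4)=(0 3 1 2 5), (0 5 6)(1 3 2 4)*(0 1 3 4 2)(5 6)=(0 6 1 4 3)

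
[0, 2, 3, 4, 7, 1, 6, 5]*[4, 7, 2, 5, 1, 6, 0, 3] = [4, 2, 5, 1, 3, 7, 0, 6] 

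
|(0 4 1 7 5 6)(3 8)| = 6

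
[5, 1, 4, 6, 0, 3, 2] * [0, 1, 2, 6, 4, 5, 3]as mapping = [0→5, 1→1, 2→4, 3→3, 4→0, 5→6, 6→2]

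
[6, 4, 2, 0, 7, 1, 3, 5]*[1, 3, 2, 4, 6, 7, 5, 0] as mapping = [0→5, 1→6, 2→2, 3→1, 4→0, 5→3, 6→4, 7→7] 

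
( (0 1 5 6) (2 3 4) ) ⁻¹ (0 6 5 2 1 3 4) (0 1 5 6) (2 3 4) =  (0 6 3 5 4 2 1) 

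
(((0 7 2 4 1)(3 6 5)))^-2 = (0 4 7 1 2)(3 6 5)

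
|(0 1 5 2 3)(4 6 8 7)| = 20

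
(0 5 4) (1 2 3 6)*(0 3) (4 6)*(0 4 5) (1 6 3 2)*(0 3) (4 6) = (0 3 5) (2 6 4) 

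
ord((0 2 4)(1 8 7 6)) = 12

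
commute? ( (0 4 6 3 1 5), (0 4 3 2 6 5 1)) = no: (0 4 6 3 1 5)*(0 4 3 2 6 5 1) = (0 3)(2 6)(4 5), (0 4 3 2 6 5 1)*(0 4 6 3 1 5) = (0 6)(1 4)(2 3)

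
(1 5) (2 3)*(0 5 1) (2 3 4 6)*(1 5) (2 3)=(0 1 5) (2 4 6 3) 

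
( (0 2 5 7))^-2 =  (0 5)(2 7)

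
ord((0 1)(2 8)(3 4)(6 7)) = 2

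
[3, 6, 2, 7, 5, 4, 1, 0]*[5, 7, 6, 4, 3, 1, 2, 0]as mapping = [0→4, 1→2, 2→6, 3→0, 4→1, 5→3, 6→7, 7→5]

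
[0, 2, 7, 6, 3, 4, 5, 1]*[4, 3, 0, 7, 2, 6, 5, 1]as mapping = [0→4, 1→0, 2→1, 3→5, 4→7, 5→2, 6→6, 7→3]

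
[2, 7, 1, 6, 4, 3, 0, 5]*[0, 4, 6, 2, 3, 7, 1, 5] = [6, 5, 4, 1, 3, 2, 0, 7]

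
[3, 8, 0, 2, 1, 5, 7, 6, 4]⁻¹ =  [2, 4, 3, 0, 8, 5, 7, 6, 1]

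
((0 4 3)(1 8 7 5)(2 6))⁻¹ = (0 3 4)(1 5 7 8)(2 6)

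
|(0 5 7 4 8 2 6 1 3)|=9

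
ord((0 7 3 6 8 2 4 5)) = 8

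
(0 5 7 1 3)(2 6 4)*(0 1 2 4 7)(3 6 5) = (0 3 1 6 7 2 5)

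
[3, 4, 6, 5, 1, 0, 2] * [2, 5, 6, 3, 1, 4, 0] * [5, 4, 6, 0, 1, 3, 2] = [0, 4, 5, 1, 3, 6, 2]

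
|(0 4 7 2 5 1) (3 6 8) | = 6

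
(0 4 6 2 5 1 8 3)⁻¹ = (0 3 8 1 5 2 6 4)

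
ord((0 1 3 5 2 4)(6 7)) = 6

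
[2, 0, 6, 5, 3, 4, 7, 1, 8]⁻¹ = [1, 7, 0, 4, 5, 3, 2, 6, 8]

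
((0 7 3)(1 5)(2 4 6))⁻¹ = (0 3 7)(1 5)(2 6 4)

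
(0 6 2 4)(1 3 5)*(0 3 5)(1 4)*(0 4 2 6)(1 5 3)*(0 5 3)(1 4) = (0 5 2 3 1)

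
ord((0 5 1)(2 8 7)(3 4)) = 6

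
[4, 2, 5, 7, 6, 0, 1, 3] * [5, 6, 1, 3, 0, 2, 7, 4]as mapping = [0→0, 1→1, 2→2, 3→4, 4→7, 5→5, 6→6, 7→3]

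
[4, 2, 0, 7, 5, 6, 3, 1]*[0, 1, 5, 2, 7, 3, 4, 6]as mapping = [0→7, 1→5, 2→0, 3→6, 4→3, 5→4, 6→2, 7→1]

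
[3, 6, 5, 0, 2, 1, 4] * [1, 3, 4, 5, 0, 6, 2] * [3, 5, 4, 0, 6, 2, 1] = [2, 4, 1, 5, 6, 0, 3]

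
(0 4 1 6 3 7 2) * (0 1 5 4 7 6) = (0 7 2 1)(3 6)(4 5)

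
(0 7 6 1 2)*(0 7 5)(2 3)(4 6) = (0 5)(1 3 2 7 4 6)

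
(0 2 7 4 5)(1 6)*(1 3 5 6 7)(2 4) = (0 4 6 3 5)(1 7 2)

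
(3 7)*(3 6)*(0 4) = (0 4)(3 7 6)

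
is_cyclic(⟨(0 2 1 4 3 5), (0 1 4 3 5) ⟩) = no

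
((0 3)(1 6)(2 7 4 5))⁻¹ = (0 3)(1 6)(2 5 4 7)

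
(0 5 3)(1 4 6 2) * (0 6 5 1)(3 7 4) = (0 1 3 6 2)(4 5 7)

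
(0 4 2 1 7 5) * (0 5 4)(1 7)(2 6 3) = (2 7 4 6 3)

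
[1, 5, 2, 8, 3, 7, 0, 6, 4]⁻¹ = [6, 0, 2, 4, 8, 1, 7, 5, 3]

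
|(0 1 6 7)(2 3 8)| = 12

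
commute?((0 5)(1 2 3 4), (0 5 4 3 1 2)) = no:(0 5)(1 2 3 4) * (0 5 4 3 1 2) = (0 4 2 1), (0 5 4 3 1 2) * (0 5)(1 2 3 4) = (1 3 2 5)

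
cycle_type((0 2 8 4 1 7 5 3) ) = 8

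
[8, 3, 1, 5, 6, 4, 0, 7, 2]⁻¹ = [6, 2, 8, 1, 5, 3, 4, 7, 0]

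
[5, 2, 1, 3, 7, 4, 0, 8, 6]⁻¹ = [6, 2, 1, 3, 5, 0, 8, 4, 7]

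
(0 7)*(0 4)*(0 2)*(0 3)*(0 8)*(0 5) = (0 7 4 2 3 8 5)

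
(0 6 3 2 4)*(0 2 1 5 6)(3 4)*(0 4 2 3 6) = (0 4 3 1 5)(2 6)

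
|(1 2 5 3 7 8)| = 6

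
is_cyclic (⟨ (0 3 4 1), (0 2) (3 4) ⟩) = no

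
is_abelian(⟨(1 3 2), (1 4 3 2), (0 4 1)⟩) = no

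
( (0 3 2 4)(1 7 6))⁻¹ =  (0 4 2 3)(1 6 7)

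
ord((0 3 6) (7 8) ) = 6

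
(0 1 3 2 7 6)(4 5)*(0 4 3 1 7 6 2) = (0 7 2 6 4 5 3)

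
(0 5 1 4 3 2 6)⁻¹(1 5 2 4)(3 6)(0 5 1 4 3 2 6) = (0 2)(1 6 3 4)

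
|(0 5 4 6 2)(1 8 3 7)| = 20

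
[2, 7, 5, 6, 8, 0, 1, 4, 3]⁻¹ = [5, 6, 0, 8, 7, 2, 3, 1, 4]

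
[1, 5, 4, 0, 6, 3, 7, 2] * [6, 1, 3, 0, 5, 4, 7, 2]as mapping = [0→1, 1→4, 2→5, 3→6, 4→7, 5→0, 6→2, 7→3]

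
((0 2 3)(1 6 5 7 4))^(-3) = (1 5 4 6 7)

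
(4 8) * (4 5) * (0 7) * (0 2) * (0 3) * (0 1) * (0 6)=(0 7 2 3 1 6)(4 8 5)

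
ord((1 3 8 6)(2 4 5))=12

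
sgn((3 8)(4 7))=1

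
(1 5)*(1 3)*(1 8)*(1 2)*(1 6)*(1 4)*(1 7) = (1 5 3 8 2 6 4 7) 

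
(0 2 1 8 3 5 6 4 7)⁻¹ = (0 7 4 6 5 3 8 1 2)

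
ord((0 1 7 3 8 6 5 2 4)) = 9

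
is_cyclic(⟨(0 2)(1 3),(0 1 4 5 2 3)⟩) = no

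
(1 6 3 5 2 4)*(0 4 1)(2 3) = (0 4)(1 6 2)(3 5)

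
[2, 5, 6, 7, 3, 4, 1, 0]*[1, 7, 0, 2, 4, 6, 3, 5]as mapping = [0→0, 1→6, 2→3, 3→5, 4→2, 5→4, 6→7, 7→1]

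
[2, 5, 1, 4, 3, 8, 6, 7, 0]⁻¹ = [8, 2, 0, 4, 3, 1, 6, 7, 5]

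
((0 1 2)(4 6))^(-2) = (0 1 2)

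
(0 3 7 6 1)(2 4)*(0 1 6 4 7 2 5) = (0 3 2 7 4 5)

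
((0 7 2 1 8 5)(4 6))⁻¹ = (0 5 8 1 2 7)(4 6)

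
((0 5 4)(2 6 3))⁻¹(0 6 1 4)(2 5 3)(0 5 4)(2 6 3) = (0 5 3 1)(2 6 4)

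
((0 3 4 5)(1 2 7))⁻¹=(0 5 4 3)(1 7 2)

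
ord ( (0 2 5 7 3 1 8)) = 7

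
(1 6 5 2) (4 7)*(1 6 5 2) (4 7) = (1 5) (2 6) 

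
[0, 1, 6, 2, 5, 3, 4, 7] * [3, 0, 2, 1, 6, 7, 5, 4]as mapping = [0→3, 1→0, 2→5, 3→2, 4→7, 5→1, 6→6, 7→4]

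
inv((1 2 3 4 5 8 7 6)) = (1 6 7 8 5 4 3 2)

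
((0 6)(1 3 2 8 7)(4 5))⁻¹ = (0 6)(1 7 8 2 3)(4 5)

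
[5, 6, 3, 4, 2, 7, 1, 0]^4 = [5, 1, 3, 4, 2, 7, 6, 0]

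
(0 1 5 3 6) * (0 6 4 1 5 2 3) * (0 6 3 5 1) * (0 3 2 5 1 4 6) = (0 4 3 6 2 1 5) 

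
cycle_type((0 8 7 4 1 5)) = 6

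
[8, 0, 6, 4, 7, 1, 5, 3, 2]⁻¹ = [1, 5, 8, 7, 3, 6, 2, 4, 0]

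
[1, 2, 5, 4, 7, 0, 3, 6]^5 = [1, 2, 5, 4, 7, 0, 3, 6]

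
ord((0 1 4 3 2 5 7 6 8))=9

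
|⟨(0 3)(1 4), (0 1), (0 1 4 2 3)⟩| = 120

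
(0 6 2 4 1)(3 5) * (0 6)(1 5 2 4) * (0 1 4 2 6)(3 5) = (0 1)(2 4 3 6)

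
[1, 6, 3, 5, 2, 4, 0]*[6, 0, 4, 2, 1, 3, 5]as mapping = [0→0, 1→5, 2→2, 3→3, 4→4, 5→1, 6→6]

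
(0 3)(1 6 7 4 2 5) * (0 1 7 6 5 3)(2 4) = (1 5 7 2 3)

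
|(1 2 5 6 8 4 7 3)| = 8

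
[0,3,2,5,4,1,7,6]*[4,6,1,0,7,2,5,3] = [4,0,1,2,7,6,3,5]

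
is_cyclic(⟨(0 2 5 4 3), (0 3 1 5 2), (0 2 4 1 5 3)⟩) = no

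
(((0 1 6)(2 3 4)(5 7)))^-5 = (0 1 6)(2 3 4)(5 7)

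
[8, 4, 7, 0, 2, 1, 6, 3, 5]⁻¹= [3, 5, 4, 7, 1, 8, 6, 2, 0]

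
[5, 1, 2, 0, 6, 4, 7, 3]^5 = [3, 1, 2, 7, 5, 0, 4, 6]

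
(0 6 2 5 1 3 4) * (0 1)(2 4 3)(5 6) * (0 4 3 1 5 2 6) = (0 2)(1 6 3)(4 5)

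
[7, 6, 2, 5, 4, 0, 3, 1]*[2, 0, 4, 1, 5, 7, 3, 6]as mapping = [0→6, 1→3, 2→4, 3→7, 4→5, 5→2, 6→1, 7→0]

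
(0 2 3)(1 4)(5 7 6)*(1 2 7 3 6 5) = (0 7 5 3)(1 4 2 6)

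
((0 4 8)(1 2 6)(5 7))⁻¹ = (0 8 4)(1 6 2)(5 7)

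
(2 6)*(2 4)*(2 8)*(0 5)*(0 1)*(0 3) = (0 5 1 3)(2 6 4 8)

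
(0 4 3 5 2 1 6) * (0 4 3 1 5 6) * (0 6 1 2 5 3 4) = (0 4 2 3 1 6)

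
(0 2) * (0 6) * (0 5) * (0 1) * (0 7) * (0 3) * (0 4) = (0 2 6 5 1 7 3 4)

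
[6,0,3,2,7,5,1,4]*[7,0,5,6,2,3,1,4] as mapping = [0→1,1→7,2→6,3→5,4→4,5→3,6→0,7→2] 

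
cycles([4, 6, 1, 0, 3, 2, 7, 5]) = (0 4 3)(1 6 7 5 2)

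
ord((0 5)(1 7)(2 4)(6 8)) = 2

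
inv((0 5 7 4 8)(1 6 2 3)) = (0 8 4 7 5)(1 3 2 6)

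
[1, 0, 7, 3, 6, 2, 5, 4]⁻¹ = [1, 0, 5, 3, 7, 6, 4, 2]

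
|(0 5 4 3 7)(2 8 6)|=15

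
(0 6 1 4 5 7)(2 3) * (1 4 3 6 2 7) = (0 2 6 4 5 1 3 7)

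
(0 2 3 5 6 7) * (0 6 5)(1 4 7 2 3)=(0 3)(1 4 7 6 2)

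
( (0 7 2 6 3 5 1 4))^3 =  (0 6 1 7 3 4 2 5)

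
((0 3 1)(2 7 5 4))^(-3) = (2 7 5 4)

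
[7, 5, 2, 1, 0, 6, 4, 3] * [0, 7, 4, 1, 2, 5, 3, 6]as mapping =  [0→6, 1→5, 2→4, 3→7, 4→0, 5→3, 6→2, 7→1]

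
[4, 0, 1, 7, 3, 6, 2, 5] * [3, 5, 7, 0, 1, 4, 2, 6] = [1, 3, 5, 6, 0, 2, 7, 4] 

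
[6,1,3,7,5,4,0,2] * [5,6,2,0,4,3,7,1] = [7,6,0,1,3,4,5,2]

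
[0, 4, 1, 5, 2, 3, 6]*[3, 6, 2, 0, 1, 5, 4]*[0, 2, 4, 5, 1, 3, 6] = [5, 2, 6, 3, 4, 0, 1]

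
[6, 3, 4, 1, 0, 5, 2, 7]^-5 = [4, 3, 6, 1, 2, 5, 0, 7]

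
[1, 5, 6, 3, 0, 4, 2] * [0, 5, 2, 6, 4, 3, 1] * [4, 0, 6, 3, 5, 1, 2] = [1, 3, 0, 2, 4, 5, 6]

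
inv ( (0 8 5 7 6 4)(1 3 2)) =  (0 4 6 7 5 8)(1 2 3)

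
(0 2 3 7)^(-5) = (0 7 3 2)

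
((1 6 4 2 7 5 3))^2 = (1 4 7 3 6 2 5)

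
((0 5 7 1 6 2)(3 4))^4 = (0 6 7)(1 5 2)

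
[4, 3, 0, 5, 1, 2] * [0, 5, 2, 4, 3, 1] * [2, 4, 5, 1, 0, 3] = [1, 0, 2, 4, 3, 5]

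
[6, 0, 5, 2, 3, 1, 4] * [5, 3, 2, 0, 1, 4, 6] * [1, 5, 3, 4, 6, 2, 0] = [0, 2, 6, 3, 1, 4, 5]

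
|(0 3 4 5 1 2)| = 6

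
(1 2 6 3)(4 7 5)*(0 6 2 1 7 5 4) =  (0 6 3 7 4 5)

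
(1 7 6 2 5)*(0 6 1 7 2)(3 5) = (0 6)(1 2 3 5 7)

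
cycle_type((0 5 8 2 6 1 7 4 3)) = 9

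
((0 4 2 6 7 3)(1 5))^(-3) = (0 6)(1 5)(2 3)(4 7)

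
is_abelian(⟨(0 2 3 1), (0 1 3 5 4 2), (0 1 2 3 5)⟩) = no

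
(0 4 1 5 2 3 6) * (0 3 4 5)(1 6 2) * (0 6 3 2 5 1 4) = (0 1 6 2)(3 5 4)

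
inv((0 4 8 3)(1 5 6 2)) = (0 3 8 4)(1 2 6 5)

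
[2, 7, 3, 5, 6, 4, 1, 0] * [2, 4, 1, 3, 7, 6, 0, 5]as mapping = [0→1, 1→5, 2→3, 3→6, 4→0, 5→7, 6→4, 7→2]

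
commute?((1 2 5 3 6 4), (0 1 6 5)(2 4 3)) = no:(1 2 5 3 6 4)*(0 1 6 5)(2 4 3) = (0 1 4 6 3 5 2), (0 1 6 5)(2 4 3)*(1 2 5 3 6 4) = (0 2 1 4 6 3 5)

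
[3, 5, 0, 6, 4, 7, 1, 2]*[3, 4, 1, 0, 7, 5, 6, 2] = [0, 5, 3, 6, 7, 2, 4, 1]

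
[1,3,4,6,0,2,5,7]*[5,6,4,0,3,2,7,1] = [6,0,3,7,5,4,2,1]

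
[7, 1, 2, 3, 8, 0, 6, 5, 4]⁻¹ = [5, 1, 2, 3, 8, 7, 6, 0, 4]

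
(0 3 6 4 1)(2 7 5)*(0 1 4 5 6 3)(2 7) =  (5 7 6)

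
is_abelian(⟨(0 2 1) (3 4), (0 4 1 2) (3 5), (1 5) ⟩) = no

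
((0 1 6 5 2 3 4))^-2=(0 3 5 1 4 2 6)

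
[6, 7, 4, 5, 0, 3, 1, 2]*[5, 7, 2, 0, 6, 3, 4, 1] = [4, 1, 6, 3, 5, 0, 7, 2]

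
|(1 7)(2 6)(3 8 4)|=6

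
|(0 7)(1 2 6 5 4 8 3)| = 14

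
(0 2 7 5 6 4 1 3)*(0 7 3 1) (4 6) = (0 2 3 7 5 4) 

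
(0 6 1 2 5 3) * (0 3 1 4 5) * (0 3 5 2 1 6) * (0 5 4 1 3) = (0 5 6 1 3 4 2) 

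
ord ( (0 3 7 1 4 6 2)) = 7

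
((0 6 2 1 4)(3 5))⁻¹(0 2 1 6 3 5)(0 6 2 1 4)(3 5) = (1 4 2 5 3 6)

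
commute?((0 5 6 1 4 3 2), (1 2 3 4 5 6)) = no:(0 5 6 1 4 3 2)*(1 2 3 4 5 6) = (0 6 2)(1 5), (1 2 3 4 5 6)*(0 5 6 1 4 3 2) = (0 5 1)(4 6)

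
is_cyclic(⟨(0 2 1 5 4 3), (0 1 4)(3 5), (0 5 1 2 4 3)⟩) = no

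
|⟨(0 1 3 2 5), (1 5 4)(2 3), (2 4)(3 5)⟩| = 720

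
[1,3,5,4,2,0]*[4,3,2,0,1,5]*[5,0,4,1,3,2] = [1,5,2,0,4,3]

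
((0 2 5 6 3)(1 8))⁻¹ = (0 3 6 5 2)(1 8)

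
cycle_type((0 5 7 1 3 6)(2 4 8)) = 3.6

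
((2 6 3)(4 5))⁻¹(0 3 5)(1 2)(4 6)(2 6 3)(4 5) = (0 2 4)(1 6)(3 5)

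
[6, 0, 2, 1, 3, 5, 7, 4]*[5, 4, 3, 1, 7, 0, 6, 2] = [6, 5, 3, 4, 1, 0, 2, 7]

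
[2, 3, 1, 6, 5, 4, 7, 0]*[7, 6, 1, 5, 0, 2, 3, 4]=[1, 5, 6, 3, 2, 0, 4, 7]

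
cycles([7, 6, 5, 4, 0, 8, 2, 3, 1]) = (0 7 3 4)(1 6 2 5 8)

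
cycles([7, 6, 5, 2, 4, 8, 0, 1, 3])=(0 7 1 6)(2 5 8 3)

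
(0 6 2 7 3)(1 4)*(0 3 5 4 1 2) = (0 6)(2 7 5 4)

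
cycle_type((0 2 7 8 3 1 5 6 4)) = 9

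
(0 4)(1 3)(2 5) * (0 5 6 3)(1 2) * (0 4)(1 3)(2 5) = (1 4 2 6)(3 5)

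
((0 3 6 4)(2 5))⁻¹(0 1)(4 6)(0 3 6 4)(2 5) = (0 4)(1 3)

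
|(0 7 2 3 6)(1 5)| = 10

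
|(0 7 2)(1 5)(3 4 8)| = 6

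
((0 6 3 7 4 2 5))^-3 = (0 4 6 2 3 5 7)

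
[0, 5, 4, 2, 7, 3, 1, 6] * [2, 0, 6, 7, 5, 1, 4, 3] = [2, 1, 5, 6, 3, 7, 0, 4]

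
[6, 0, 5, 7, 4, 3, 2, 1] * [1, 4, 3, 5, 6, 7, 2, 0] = [2, 1, 7, 0, 6, 5, 3, 4]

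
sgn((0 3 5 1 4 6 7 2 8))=1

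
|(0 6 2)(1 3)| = 6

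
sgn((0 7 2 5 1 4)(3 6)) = 1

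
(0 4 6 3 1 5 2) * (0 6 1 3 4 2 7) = (0 2 6 4 1 5 7)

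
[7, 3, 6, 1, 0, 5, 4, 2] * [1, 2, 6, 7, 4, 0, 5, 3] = [3, 7, 5, 2, 1, 0, 4, 6]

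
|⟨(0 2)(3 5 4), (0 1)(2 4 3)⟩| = 720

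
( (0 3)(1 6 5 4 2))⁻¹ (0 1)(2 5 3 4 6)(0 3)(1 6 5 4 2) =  (0 2 5 1 4)(3 6)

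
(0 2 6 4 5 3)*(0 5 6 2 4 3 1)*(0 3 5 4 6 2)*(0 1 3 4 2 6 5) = (0 5 3 2 1 4 6)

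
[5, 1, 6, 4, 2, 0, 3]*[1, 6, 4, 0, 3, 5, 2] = [5, 6, 2, 3, 4, 1, 0]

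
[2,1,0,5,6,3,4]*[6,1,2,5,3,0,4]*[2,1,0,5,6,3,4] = [0,1,4,2,6,3,5]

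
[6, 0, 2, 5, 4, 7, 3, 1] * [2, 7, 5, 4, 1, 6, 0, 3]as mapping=[0→0, 1→2, 2→5, 3→6, 4→1, 5→3, 6→4, 7→7]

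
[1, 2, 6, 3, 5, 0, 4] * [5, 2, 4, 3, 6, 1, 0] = [2, 4, 0, 3, 1, 5, 6]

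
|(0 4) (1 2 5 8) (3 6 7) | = 12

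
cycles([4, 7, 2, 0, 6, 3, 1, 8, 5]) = (0 4 6 1 7 8 5 3)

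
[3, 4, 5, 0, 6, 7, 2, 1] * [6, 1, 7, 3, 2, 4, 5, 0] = [3, 2, 4, 6, 5, 0, 7, 1]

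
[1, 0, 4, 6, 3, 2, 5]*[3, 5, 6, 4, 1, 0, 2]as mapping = [0→5, 1→3, 2→1, 3→2, 4→4, 5→6, 6→0]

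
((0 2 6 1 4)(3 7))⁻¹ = (0 4 1 6 2)(3 7)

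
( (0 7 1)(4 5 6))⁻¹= (0 1 7)(4 6 5)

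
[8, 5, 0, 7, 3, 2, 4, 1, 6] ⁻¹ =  [2, 7, 5, 4, 6, 1, 8, 3, 0] 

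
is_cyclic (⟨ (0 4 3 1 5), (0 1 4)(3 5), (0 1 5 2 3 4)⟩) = no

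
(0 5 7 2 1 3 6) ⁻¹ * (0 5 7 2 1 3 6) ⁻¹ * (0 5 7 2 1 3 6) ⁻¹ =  (0 1 5 3 7 6 2) 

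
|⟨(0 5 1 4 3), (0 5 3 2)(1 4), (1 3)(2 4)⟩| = 360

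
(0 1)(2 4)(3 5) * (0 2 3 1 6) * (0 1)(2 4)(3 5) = (0 6 1 4 5)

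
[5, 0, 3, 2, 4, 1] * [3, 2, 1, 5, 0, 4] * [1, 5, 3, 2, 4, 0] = [4, 2, 0, 5, 1, 3]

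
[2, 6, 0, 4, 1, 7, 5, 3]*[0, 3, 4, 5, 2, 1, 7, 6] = [4, 7, 0, 2, 3, 6, 1, 5]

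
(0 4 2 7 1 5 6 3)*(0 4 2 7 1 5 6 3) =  (0 2 1 6)(3 4 7 5)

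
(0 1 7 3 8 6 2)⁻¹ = (0 2 6 8 3 7 1)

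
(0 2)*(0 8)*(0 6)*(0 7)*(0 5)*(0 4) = (0 2 8 6 7 5 4)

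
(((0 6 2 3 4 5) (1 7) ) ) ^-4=(0 2 4) (3 5 6) 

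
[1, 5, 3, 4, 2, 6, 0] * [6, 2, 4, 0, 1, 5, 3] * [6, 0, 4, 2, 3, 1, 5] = [4, 1, 6, 0, 3, 2, 5]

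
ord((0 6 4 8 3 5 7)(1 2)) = 14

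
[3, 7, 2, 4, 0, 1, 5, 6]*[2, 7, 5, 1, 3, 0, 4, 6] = [1, 6, 5, 3, 2, 7, 0, 4]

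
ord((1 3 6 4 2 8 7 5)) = 8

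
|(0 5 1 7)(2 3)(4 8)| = 4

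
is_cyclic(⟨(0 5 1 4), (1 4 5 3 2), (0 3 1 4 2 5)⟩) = no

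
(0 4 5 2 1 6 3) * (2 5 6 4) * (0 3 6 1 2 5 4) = (0 5 4 1)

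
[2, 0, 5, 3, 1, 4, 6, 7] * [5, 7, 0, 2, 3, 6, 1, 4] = [0, 5, 6, 2, 7, 3, 1, 4]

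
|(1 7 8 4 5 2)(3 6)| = 6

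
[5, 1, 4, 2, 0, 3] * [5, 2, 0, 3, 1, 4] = [4, 2, 1, 0, 5, 3]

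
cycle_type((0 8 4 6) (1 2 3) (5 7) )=2.3.4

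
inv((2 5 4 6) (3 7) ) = (2 6 4 5) (3 7) 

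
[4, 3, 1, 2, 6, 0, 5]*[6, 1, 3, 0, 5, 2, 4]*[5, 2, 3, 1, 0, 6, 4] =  [6, 5, 2, 1, 0, 4, 3]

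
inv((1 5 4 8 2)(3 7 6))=(1 2 8 4 5)(3 6 7)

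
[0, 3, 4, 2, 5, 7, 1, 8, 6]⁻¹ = [0, 6, 3, 1, 2, 4, 8, 5, 7]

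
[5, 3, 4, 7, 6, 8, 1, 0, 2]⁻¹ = [7, 6, 8, 1, 2, 0, 4, 3, 5]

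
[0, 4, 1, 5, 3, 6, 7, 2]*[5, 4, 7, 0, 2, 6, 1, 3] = [5, 2, 4, 6, 0, 1, 3, 7]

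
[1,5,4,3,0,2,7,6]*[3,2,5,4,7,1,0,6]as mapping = [0→2,1→1,2→7,3→4,4→3,5→5,6→6,7→0]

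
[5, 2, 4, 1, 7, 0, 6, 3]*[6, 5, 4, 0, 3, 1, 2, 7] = [1, 4, 3, 5, 7, 6, 2, 0]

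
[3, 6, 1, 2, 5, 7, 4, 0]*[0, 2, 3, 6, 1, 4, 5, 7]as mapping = [0→6, 1→5, 2→2, 3→3, 4→4, 5→7, 6→1, 7→0]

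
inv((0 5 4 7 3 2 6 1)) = (0 1 6 2 3 7 4 5)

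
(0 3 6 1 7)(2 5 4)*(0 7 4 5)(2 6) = (0 3 2)(1 4 6)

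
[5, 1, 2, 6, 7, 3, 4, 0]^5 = [7, 1, 2, 5, 6, 0, 3, 4]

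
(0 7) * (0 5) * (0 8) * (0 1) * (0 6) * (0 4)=(0 7 5 8 1 6 4)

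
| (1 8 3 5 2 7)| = 6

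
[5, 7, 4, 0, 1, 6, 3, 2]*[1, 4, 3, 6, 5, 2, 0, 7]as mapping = [0→2, 1→7, 2→5, 3→1, 4→4, 5→0, 6→6, 7→3]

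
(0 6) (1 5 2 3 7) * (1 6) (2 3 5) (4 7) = (0 1 2 5 3 4 7 6) 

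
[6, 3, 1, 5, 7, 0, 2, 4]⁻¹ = [5, 2, 6, 1, 7, 3, 0, 4]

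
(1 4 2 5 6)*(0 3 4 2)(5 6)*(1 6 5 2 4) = (0 3 1 4)(2 5)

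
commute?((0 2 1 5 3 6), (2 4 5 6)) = no:(0 2 1 5 3 6) * (2 4 5 6) = (0 4 5 3 2 1 6), (2 4 5 6) * (0 2 1 5 3 6) = (0 2 4 3 6 1 5)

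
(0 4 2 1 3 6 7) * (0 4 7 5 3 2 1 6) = (0 7 4 1 2 6 5 3)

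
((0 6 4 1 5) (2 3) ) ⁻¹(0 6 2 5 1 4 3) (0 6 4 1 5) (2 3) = (0 5 1 2 6 4 3) 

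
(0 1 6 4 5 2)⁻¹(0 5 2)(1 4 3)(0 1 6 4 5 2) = (0 1 2)(3 6 5)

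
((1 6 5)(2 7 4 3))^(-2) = (1 6 5)(2 4)(3 7)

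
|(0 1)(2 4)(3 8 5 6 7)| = 10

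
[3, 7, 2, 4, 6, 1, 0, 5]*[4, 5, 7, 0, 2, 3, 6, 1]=[0, 1, 7, 2, 6, 5, 4, 3]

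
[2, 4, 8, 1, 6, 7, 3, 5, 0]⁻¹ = [8, 3, 0, 6, 1, 7, 4, 5, 2]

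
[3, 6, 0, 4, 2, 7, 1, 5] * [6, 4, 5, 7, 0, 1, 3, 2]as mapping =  [0→7, 1→3, 2→6, 3→0, 4→5, 5→2, 6→4, 7→1]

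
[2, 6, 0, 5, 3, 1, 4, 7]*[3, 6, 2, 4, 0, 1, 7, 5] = [2, 7, 3, 1, 4, 6, 0, 5]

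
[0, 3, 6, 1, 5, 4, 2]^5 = [0, 3, 6, 1, 5, 4, 2]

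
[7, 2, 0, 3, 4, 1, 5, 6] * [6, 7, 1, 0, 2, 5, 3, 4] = [4, 1, 6, 0, 2, 7, 5, 3]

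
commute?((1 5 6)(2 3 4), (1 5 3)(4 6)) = no:(1 5 6)(2 3 4)*(1 5 3)(4 6) = (1 3 6 5 4 2), (1 5 3)(4 6)*(1 5 6)(2 3 4) = (1 6 2 3 5 4)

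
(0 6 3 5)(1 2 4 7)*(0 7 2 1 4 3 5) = (0 6 5 7 4 2 3)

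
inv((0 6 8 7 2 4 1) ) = (0 1 4 2 7 8 6) 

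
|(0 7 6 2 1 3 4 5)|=8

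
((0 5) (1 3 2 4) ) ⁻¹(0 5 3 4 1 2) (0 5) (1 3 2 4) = (0 2 1 3 4 5) 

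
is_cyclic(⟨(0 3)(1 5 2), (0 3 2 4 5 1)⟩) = no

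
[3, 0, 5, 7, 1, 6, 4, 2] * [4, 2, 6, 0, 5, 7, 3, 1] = [0, 4, 7, 1, 2, 3, 5, 6]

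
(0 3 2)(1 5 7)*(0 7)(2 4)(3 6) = (0 6 3 4 2 7 1 5)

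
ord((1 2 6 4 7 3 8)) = 7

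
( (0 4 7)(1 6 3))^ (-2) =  (0 4 7)(1 6 3)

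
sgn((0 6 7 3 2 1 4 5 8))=1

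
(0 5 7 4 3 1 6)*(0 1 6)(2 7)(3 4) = (0 5 2 7 3 6 1)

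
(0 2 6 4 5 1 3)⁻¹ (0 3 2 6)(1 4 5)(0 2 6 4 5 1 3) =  (0 6 4 2)(1 3 5)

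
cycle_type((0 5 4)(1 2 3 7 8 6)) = 3.6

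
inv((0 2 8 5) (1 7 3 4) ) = (0 5 8 2) (1 4 3 7) 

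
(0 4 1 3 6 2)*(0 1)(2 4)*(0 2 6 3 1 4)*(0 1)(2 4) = (0 6 1)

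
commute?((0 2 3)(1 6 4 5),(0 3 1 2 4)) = no:(0 2 3)(1 6 4 5) * (0 3 1 2 4) = (0 4 5 2 1 6),(0 3 1 2 4) * (0 2 3)(1 6 4 5) = (1 3 6 4 2 5)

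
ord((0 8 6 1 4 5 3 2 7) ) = 9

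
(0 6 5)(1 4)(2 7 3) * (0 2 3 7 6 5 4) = (0 5 2 6 4 1)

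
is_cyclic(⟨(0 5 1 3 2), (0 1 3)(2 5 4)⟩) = no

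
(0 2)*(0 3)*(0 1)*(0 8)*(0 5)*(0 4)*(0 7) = (0 2 3 1 8 5 4 7)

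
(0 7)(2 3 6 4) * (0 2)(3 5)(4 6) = (0 7 2 5 3 4)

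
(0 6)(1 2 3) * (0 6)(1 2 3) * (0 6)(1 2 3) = (0 6)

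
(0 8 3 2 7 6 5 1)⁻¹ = (0 1 5 6 7 2 3 8)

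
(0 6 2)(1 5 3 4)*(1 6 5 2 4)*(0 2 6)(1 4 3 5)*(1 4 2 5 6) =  (0 4)(2 5 6 3)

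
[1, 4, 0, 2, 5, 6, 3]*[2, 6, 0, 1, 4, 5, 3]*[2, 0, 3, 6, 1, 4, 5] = [5, 1, 3, 2, 4, 6, 0] 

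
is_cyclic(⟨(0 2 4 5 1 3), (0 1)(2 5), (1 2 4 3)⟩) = no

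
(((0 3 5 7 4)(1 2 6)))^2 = (0 5 4 3 7)(1 6 2)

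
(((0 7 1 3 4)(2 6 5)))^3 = (0 3 7 4 1)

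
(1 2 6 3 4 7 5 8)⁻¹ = (1 8 5 7 4 3 6 2)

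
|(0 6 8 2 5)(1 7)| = 10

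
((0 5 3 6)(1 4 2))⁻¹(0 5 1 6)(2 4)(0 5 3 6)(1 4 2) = (0 5 3 4)(1 2)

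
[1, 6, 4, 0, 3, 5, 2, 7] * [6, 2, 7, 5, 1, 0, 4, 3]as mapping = [0→2, 1→4, 2→1, 3→6, 4→5, 5→0, 6→7, 7→3]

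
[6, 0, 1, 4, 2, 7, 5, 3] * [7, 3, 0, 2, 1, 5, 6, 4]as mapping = [0→6, 1→7, 2→3, 3→1, 4→0, 5→4, 6→5, 7→2]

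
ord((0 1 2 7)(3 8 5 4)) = 4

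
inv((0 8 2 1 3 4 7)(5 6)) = (0 7 4 3 1 2 8)(5 6)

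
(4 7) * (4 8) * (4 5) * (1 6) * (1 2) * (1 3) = (1 6 2 3)(4 7 8 5)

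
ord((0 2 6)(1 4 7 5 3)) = 15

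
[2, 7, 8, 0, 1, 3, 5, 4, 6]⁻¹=[3, 4, 0, 5, 7, 6, 8, 1, 2]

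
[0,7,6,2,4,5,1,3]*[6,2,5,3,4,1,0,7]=[6,7,0,5,4,1,2,3]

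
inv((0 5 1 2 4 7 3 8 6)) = (0 6 8 3 7 4 2 1 5)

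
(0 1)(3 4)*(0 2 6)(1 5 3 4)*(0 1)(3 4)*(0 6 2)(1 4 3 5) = (0 1)(3 6 4 5)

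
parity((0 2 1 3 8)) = even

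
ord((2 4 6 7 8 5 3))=7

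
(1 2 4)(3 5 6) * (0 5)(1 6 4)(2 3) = (0 5 4 6 2 1 3)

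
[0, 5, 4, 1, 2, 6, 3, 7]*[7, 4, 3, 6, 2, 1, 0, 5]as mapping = [0→7, 1→1, 2→2, 3→4, 4→3, 5→0, 6→6, 7→5]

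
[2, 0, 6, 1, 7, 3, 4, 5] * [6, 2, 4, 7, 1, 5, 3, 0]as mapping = [0→4, 1→6, 2→3, 3→2, 4→0, 5→7, 6→1, 7→5]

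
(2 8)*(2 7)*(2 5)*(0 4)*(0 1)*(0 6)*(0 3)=(0 4 1 6 3)(2 8 7 5)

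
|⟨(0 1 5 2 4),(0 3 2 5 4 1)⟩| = 120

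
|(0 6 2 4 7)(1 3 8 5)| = 20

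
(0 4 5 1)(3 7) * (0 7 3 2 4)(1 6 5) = (1 7 2 4)(5 6)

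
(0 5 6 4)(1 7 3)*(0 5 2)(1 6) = (0 2)(1 7 3 6 4 5)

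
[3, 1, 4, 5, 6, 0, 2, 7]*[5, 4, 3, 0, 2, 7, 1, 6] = [0, 4, 2, 7, 1, 5, 3, 6]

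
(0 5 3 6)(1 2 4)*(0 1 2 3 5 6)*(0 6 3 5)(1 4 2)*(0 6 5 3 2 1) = (0 2 1 3 5 6 4)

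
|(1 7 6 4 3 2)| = 6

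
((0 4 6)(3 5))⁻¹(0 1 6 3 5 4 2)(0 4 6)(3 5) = (0 5 3 6 2 4 1)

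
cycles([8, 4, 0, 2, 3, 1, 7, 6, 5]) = (0 8 5 1 4 3 2)(6 7)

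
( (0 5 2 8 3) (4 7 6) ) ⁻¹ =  (0 3 8 2 5) (4 6 7) 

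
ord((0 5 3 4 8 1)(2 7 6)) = 6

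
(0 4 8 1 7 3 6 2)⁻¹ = (0 2 6 3 7 1 8 4)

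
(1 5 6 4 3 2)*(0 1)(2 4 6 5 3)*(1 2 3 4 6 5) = (0 2)(1 4 3 6 5)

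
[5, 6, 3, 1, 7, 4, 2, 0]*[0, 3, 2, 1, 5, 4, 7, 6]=[4, 7, 1, 3, 6, 5, 2, 0]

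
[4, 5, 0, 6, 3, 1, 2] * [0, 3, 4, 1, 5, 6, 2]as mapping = [0→5, 1→6, 2→0, 3→2, 4→1, 5→3, 6→4]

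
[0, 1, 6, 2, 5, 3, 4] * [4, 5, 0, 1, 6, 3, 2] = [4, 5, 2, 0, 3, 1, 6]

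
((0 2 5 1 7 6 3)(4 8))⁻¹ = (0 3 6 7 1 5 2)(4 8)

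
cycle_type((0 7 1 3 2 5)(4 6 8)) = 3.6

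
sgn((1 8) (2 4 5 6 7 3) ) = 1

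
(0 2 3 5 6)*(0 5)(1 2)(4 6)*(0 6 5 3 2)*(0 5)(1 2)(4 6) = (0 2 1 5 6 3 4)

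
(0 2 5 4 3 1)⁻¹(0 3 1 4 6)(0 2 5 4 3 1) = (0 3 6 2 1)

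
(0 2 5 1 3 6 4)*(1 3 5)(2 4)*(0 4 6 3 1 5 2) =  (0 6)(1 2 5)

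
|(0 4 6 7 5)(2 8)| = 10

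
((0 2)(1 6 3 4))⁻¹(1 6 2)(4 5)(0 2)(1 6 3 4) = (0 6 3)(1 5)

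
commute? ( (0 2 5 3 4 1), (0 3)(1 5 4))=no: (0 2 5 3 4 1)*(0 3)(1 5 4)=(0 2 4 5)(1 3), (0 3)(1 5 4)*(0 2 5 3 4 1)=(0 4)(1 3 2 5)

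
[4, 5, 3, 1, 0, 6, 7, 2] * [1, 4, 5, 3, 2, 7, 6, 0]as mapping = [0→2, 1→7, 2→3, 3→4, 4→1, 5→6, 6→0, 7→5]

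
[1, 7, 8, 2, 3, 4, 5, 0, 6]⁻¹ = [7, 0, 3, 4, 5, 6, 8, 1, 2]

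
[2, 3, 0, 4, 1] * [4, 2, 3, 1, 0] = [3, 1, 4, 0, 2]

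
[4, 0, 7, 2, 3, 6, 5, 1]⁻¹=[1, 7, 3, 4, 0, 6, 5, 2]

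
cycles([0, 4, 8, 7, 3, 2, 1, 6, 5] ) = (1 4 3 7 6)(2 8 5)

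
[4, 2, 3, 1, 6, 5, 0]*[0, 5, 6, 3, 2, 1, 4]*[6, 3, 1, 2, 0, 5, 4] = [1, 4, 2, 5, 0, 3, 6]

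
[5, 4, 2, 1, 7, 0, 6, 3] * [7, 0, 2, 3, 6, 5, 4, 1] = [5, 6, 2, 0, 1, 7, 4, 3]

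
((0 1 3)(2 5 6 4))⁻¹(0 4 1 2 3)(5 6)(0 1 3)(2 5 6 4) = (0 1 2 3 5)(4 6)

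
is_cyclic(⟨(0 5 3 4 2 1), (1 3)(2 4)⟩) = no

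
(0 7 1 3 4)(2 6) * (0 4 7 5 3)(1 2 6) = (0 5 3 7 2 1)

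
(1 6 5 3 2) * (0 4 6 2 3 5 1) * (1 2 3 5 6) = (0 4 1 3 5 6 2)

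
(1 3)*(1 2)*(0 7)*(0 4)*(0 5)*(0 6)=(0 7 4 5 6)(1 3 2)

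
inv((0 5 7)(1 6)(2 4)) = (0 7 5)(1 6)(2 4)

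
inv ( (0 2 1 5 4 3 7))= (0 7 3 4 5 1 2)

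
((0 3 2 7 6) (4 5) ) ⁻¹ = (0 6 7 2 3) (4 5) 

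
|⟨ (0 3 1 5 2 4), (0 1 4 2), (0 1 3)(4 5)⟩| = 720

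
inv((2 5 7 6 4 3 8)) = (2 8 3 4 6 7 5)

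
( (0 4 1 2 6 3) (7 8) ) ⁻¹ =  (0 3 6 2 1 4) (7 8) 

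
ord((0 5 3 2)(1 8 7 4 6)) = 20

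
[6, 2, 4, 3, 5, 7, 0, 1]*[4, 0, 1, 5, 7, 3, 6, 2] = [6, 1, 7, 5, 3, 2, 4, 0]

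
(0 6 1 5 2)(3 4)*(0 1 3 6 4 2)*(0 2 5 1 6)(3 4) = (0 3 5 2 6 4)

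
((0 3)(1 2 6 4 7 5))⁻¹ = (0 3)(1 5 7 4 6 2)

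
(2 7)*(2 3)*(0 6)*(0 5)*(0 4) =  (0 6 5 4) (2 7 3) 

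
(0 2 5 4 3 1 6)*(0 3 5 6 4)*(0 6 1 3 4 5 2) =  (1 5 6 4 2) 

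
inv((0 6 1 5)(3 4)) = (0 5 1 6)(3 4)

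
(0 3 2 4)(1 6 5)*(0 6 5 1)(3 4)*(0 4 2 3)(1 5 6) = (0 2)(1 6 5 4)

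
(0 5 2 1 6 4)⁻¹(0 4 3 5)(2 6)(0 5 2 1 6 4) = (0 3 2 5)(1 4)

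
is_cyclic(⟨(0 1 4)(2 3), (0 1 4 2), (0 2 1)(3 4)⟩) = no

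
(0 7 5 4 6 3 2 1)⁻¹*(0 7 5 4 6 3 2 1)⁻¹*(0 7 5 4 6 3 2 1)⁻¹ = (0 3 5 1 6 7 2 4)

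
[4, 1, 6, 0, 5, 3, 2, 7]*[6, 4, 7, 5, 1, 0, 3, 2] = [1, 4, 3, 6, 0, 5, 7, 2]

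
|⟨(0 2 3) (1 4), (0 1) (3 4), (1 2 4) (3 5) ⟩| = 720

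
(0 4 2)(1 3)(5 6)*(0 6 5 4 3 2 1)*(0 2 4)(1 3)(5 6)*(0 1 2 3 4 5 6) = (0 2 6 1 5)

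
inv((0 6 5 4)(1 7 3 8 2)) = (0 4 5 6)(1 2 8 3 7)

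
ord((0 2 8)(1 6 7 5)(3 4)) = 12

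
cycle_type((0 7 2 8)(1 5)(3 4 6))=2.3.4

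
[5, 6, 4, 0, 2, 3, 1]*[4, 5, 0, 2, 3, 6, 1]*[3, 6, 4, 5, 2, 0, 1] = [1, 6, 5, 2, 3, 4, 0]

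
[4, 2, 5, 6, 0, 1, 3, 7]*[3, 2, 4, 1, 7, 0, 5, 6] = [7, 4, 0, 5, 3, 2, 1, 6]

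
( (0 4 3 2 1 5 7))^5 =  (0 5 2 4 7 1 3)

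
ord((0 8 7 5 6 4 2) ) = 7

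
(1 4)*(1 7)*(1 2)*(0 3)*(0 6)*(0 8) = (0 3 6 8)(1 4 7 2)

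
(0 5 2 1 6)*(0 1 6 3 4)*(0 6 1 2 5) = (1 3 4 6 2)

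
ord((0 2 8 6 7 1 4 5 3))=9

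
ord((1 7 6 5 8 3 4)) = 7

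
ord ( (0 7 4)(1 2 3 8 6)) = 15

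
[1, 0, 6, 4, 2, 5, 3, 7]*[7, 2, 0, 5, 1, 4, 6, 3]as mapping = [0→2, 1→7, 2→6, 3→1, 4→0, 5→4, 6→5, 7→3]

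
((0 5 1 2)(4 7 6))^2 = (0 1)(2 5)(4 6 7)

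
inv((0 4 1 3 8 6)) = (0 6 8 3 1 4)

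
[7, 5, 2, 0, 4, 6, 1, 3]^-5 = [7, 5, 2, 0, 4, 6, 1, 3]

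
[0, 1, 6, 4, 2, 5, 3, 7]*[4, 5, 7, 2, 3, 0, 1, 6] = [4, 5, 1, 3, 7, 0, 2, 6]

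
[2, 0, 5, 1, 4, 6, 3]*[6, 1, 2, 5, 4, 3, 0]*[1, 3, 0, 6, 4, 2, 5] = [0, 5, 6, 3, 4, 1, 2]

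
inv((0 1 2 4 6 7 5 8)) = (0 8 5 7 6 4 2 1)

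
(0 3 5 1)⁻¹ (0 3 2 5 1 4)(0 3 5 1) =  (0 4 3 5 2 1)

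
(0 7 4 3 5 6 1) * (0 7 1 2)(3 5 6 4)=(0 1 7 3 6 2)(4 5)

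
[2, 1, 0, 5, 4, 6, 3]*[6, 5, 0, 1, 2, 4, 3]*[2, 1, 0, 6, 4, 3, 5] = [2, 3, 5, 4, 0, 6, 1]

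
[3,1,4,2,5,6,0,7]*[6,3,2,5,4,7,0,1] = [5,3,4,2,7,0,6,1]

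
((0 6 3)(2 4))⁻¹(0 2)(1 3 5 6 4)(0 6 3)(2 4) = (0 5 3 2 1)(4 6)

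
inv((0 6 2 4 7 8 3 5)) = (0 5 3 8 7 4 2 6)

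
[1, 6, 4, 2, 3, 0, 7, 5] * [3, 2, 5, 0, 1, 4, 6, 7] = [2, 6, 1, 5, 0, 3, 7, 4]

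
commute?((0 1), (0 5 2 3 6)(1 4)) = no:(0 1) * (0 5 2 3 6)(1 4) = (0 4 1 5 2 3 6), (0 5 2 3 6)(1 4) * (0 1) = (0 5 2 3 6 1 4)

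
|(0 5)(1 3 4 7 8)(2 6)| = 10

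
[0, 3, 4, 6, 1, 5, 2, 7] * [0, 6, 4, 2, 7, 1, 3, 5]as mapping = [0→0, 1→2, 2→7, 3→3, 4→6, 5→1, 6→4, 7→5]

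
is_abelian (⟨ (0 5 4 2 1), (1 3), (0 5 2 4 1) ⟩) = no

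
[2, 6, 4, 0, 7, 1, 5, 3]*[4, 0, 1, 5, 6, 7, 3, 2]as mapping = [0→1, 1→3, 2→6, 3→4, 4→2, 5→0, 6→7, 7→5]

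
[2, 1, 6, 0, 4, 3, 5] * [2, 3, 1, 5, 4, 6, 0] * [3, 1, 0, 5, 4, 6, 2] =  [1, 5, 3, 0, 4, 6, 2]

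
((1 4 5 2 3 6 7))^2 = (1 5 3 7 4 2 6)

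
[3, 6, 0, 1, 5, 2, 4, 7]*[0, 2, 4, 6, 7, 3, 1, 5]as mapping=[0→6, 1→1, 2→0, 3→2, 4→3, 5→4, 6→7, 7→5]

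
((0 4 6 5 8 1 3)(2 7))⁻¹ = (0 3 1 8 5 6 4)(2 7)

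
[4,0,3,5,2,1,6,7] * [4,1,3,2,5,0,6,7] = [5,4,2,0,3,1,6,7]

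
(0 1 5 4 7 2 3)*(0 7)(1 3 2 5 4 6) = (0 3 7 5 6 1 4)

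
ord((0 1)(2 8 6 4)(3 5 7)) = 12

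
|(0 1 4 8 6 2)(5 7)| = 6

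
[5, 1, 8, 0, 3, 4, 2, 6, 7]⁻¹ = [3, 1, 6, 4, 5, 0, 7, 8, 2]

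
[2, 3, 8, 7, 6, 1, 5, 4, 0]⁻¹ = [8, 5, 0, 1, 7, 6, 4, 3, 2]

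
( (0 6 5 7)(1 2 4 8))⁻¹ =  (0 7 5 6)(1 8 4 2)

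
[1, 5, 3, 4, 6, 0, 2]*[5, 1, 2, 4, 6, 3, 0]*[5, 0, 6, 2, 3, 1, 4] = [0, 2, 3, 4, 5, 1, 6]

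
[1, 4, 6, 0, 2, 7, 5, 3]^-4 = [6, 5, 3, 2, 7, 1, 0, 4]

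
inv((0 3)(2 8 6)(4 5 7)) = (0 3)(2 6 8)(4 7 5)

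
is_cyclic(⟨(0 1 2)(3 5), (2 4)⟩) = no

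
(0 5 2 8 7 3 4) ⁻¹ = (0 4 3 7 8 2 5) 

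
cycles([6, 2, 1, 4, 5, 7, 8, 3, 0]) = (0 6 8)(1 2)(3 4 5 7)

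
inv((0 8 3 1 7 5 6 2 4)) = (0 4 2 6 5 7 1 3 8)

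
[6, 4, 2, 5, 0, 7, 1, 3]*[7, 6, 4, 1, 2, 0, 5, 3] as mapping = [0→5, 1→2, 2→4, 3→0, 4→7, 5→3, 6→6, 7→1] 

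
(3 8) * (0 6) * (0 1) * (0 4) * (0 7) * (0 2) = (0 6 1 4 7 2)(3 8)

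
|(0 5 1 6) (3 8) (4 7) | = 4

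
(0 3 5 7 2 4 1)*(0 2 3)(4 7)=(1 2 7 3 5 4)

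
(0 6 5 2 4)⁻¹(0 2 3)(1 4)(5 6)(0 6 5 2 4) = (0 1)(2 5)(3 6 4)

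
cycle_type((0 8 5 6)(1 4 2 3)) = 4^2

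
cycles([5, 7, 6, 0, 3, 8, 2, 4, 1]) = (0 5 8 1 7 4 3)(2 6)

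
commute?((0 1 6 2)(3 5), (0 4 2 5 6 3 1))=no:(0 1 6 2)(3 5) * (0 4 2 5 6 3 1)=(1 3 6 5)(2 4), (0 4 2 5 6 3 1) * (0 1 6 2)(3 5)=(0 4)(2 3 6 5)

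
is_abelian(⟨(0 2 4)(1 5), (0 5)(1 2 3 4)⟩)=no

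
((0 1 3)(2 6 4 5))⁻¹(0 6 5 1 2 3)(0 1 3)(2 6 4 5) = (0 1 4 2 3 6)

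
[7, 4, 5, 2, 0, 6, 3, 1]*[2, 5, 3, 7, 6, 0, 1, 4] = [4, 6, 0, 3, 2, 1, 7, 5] 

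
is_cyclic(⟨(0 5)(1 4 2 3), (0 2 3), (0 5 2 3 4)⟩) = no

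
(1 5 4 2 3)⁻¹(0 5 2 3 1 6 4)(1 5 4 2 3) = (0 4 3 1 5 6 2)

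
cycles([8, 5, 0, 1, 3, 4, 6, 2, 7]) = (0 8 7 2)(1 5 4 3)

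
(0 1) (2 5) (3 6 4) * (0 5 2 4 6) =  (0 1 5 4 3) 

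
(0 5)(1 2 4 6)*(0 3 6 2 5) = (1 5 3 6)(2 4)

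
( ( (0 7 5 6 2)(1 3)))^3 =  (0 6 7 2 5)(1 3)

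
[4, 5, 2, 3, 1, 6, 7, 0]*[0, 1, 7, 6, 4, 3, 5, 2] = [4, 3, 7, 6, 1, 5, 2, 0]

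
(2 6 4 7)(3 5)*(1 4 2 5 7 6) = (1 4 6 2)(3 7 5)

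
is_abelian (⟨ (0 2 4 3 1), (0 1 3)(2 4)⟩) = no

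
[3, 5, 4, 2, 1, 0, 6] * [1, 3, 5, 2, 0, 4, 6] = [2, 4, 0, 5, 3, 1, 6]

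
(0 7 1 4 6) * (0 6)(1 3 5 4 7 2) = (0 2 1 7 3 5 4)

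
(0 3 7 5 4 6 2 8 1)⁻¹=(0 1 8 2 6 4 5 7 3)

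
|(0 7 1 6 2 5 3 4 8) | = 9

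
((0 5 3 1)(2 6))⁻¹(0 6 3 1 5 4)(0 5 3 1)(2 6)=(0 3 4 5 2 1)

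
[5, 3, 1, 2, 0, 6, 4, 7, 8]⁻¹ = [4, 2, 3, 1, 6, 0, 5, 7, 8]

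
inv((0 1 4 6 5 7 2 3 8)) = (0 8 3 2 7 5 6 4 1)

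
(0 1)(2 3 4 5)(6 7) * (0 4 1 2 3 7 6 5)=(0 2 7 5 3 1 4)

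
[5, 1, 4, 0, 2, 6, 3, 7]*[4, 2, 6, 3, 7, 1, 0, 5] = [1, 2, 7, 4, 6, 0, 3, 5]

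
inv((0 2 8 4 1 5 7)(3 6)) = (0 7 5 1 4 8 2)(3 6)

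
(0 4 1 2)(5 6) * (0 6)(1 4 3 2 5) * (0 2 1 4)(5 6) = (0 3 1 6 4)(2 5)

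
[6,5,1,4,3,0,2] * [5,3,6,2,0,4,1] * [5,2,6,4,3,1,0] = [2,3,4,5,6,1,0]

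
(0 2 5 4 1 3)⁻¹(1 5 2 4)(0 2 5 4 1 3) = (1 3 4 5)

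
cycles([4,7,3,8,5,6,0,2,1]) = (0 4 5 6) (1 7 2 3 8) 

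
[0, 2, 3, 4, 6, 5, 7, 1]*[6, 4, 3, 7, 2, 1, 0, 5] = [6, 3, 7, 2, 0, 1, 5, 4]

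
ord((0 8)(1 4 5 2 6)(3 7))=10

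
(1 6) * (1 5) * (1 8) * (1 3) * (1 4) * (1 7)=(1 6 5 8 3 4 7)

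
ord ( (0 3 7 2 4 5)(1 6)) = 6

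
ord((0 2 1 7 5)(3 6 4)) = 15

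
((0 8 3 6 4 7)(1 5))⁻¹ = (0 7 4 6 3 8)(1 5)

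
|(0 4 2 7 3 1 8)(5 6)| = 14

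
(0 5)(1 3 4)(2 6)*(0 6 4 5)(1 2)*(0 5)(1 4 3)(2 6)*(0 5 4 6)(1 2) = (0 4)(1 2 3 5)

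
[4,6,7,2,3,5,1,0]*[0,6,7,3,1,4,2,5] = [1,2,5,7,3,4,6,0]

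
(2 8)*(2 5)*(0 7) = (0 7)(2 8 5)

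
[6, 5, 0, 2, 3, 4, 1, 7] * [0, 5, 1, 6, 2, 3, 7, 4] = [7, 3, 0, 1, 6, 2, 5, 4]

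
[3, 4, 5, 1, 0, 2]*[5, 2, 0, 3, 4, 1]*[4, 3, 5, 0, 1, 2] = [0, 1, 3, 5, 2, 4]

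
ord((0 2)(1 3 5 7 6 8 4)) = 14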